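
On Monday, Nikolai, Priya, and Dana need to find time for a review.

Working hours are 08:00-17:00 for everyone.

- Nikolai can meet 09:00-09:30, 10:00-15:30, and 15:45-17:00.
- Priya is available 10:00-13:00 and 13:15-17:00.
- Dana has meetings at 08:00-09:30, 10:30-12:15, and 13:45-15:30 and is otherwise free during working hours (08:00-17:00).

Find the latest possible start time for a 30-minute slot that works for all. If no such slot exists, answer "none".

Dana free within 08:00–17:00: 09:30–10:30, 12:15–13:45, 15:30–17:00.
Nikolai ∩ Priya: 10:00–13:00, 13:15–15:30, 15:45–17:00.
Nikolai ∩ Priya ∩ Dana: 10:00–10:30, 12:15–13:00, 13:15–13:45, 15:45–17:00.
Windows ≥ 30 min: 10:00–10:30, 12:15–13:00, 13:15–13:45, 15:45–17:00.
Latest start in the last window 15:45–17:00 is 17:00 − 30 min = 16:30.

16:30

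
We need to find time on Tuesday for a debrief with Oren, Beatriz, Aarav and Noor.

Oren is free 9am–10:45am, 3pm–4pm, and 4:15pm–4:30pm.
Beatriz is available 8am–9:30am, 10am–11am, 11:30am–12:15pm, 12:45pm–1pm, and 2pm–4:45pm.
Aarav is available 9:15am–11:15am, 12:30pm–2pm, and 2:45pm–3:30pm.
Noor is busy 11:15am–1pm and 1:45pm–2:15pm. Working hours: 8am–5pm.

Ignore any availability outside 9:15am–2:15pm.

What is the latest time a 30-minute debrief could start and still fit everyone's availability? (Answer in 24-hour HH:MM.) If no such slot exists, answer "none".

Noor free within 08:00–17:00: 08:00–11:15, 13:00–13:45, 14:15–17:00.
Oren ∩ Beatriz: 09:00–09:30, 10:00–10:45, 15:00–16:00, 16:15–16:30.
Oren ∩ Beatriz ∩ Aarav: 09:15–09:30, 10:00–10:45, 15:00–15:30.
Oren ∩ Beatriz ∩ Aarav ∩ Noor: 09:15–09:30, 10:00–10:45, 15:00–15:30.
Restricted to 09:15–14:15: 09:15–09:30, 10:00–10:45.
Windows ≥ 30 min: 10:00–10:45.
Latest start in the last window 10:00–10:45 is 10:45 − 30 min = 10:15.

10:15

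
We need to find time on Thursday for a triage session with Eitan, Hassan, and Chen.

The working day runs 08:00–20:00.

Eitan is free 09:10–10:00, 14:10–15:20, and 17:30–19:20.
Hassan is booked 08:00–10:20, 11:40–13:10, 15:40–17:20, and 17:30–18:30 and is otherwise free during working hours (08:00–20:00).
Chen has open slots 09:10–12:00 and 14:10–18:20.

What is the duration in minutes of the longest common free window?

Hassan free within 08:00–20:00: 10:20–11:40, 13:10–15:40, 17:20–17:30, 18:30–20:00.
Eitan ∩ Hassan: 14:10–15:20, 18:30–19:20.
Eitan ∩ Hassan ∩ Chen: 14:10–15:20.
Single common window of 70 minutes.

70 minutes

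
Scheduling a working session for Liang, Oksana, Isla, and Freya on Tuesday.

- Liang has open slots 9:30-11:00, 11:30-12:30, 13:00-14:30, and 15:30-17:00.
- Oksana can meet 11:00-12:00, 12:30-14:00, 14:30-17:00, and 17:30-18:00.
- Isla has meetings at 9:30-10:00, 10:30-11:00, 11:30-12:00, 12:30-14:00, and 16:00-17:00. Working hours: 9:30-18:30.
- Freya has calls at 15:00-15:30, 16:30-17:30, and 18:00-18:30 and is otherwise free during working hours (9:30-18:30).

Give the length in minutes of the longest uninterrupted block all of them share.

30 minutes

Isla free within 09:30–18:30: 10:00–10:30, 11:00–11:30, 12:00–12:30, 14:00–16:00, 17:00–18:30.
Freya free within 09:30–18:30: 09:30–15:00, 15:30–16:30, 17:30–18:00.
Liang ∩ Oksana: 11:30–12:00, 13:00–14:00, 15:30–17:00.
Liang ∩ Oksana ∩ Isla: 15:30–16:00.
Liang ∩ Oksana ∩ Isla ∩ Freya: 15:30–16:00.
Single common window of 30 minutes.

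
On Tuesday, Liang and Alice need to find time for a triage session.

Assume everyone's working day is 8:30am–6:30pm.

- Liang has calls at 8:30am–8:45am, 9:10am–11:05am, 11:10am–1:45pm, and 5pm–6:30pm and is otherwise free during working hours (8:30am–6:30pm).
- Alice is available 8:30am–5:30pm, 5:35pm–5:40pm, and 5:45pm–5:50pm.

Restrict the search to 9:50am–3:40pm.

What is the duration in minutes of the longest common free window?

115 minutes

Liang free within 08:30–18:30: 08:45–09:10, 11:05–11:10, 13:45–17:00.
Liang ∩ Alice: 08:45–09:10, 11:05–11:10, 13:45–17:00.
Restricted to 09:50–15:40: 11:05–11:10, 13:45–15:40.
Common window lengths: 5, 115 min; longest is 115.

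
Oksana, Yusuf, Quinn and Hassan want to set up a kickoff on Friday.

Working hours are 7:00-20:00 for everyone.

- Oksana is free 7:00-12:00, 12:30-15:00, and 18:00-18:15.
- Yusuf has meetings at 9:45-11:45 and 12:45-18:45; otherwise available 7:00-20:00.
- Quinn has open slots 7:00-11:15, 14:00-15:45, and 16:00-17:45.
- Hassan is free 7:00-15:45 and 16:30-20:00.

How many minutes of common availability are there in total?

165 minutes

Yusuf free within 07:00–20:00: 07:00–09:45, 11:45–12:45, 18:45–20:00.
Oksana ∩ Yusuf: 07:00–09:45, 11:45–12:00, 12:30–12:45.
Oksana ∩ Yusuf ∩ Quinn: 07:00–09:45.
Oksana ∩ Yusuf ∩ Quinn ∩ Hassan: 07:00–09:45.
Total common minutes: 165.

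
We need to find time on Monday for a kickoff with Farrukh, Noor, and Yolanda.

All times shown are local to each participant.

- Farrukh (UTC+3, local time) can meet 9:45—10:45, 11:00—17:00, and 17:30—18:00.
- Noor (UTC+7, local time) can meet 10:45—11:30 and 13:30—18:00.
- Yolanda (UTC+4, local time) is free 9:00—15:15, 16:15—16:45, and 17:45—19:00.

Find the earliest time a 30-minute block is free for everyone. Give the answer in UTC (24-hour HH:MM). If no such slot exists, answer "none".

06:45

Farrukh → UTC: 06:45–07:45, 08:00–14:00, 14:30–15:00.
Noor → UTC: 03:45–04:30, 06:30–11:00.
Yolanda → UTC: 05:00–11:15, 12:15–12:45, 13:45–15:00.
Farrukh ∩ Noor: 06:45–07:45, 08:00–11:00.
Farrukh ∩ Noor ∩ Yolanda: 06:45–07:45, 08:00–11:00.
Windows ≥ 30 min: 06:45–07:45, 08:00–11:00.
Earliest such window starts at 06:45.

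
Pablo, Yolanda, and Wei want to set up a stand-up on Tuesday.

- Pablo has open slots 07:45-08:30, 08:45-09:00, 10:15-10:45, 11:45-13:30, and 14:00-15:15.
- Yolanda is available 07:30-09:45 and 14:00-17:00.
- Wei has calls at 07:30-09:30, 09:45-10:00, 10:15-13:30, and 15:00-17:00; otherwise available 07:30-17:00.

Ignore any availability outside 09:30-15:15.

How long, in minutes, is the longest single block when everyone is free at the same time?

Wei free within 07:30–17:00: 09:30–09:45, 10:00–10:15, 13:30–15:00.
Pablo ∩ Yolanda: 07:45–08:30, 08:45–09:00, 14:00–15:15.
Pablo ∩ Yolanda ∩ Wei: 14:00–15:00.
Restricted to 09:30–15:15: 14:00–15:00.
Single common window of 60 minutes.

60 minutes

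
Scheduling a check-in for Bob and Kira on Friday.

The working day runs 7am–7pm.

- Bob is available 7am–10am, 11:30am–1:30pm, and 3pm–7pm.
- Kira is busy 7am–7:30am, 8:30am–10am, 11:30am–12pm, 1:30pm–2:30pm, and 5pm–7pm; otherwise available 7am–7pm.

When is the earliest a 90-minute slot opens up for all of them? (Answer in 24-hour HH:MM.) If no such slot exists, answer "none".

12:00

Kira free within 07:00–19:00: 07:30–08:30, 10:00–11:30, 12:00–13:30, 14:30–17:00.
Bob ∩ Kira: 07:30–08:30, 12:00–13:30, 15:00–17:00.
Windows ≥ 90 min: 12:00–13:30, 15:00–17:00.
Earliest such window starts at 12:00.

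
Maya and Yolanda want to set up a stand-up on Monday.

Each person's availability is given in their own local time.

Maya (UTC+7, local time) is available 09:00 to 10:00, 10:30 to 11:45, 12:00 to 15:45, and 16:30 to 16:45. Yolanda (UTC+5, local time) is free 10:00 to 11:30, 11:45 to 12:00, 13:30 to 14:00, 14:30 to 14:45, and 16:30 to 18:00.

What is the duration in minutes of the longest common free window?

Maya → UTC: 02:00–03:00, 03:30–04:45, 05:00–08:45, 09:30–09:45.
Yolanda → UTC: 05:00–06:30, 06:45–07:00, 08:30–09:00, 09:30–09:45, 11:30–13:00.
Maya ∩ Yolanda: 05:00–06:30, 06:45–07:00, 08:30–08:45, 09:30–09:45.
Common window lengths: 90, 15, 15, 15 min; longest is 90.

90 minutes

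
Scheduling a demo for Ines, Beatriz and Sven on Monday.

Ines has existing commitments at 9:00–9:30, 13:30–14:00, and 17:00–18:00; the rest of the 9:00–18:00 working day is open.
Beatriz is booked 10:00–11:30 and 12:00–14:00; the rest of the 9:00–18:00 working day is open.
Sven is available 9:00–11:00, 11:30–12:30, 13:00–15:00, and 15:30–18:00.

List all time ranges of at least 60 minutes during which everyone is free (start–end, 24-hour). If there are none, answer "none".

Ines free within 09:00–18:00: 09:30–13:30, 14:00–17:00.
Beatriz free within 09:00–18:00: 09:00–10:00, 11:30–12:00, 14:00–18:00.
Ines ∩ Beatriz: 09:30–10:00, 11:30–12:00, 14:00–17:00.
Ines ∩ Beatriz ∩ Sven: 09:30–10:00, 11:30–12:00, 14:00–15:00, 15:30–17:00.
Windows ≥ 60 min: 14:00–15:00, 15:30–17:00.

14:00–15:00, 15:30–17:00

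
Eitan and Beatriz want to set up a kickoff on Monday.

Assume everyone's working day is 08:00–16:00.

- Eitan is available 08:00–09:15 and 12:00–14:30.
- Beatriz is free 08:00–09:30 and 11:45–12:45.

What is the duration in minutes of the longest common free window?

Eitan ∩ Beatriz: 08:00–09:15, 12:00–12:45.
Common window lengths: 75, 45 min; longest is 75.

75 minutes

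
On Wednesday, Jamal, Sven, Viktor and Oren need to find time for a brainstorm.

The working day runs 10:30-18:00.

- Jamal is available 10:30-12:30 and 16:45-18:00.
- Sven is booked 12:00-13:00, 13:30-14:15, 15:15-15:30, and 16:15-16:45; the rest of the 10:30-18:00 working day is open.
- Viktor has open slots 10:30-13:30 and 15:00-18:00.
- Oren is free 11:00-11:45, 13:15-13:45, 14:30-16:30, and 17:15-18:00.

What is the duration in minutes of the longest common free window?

Sven free within 10:30–18:00: 10:30–12:00, 13:00–13:30, 14:15–15:15, 15:30–16:15, 16:45–18:00.
Jamal ∩ Sven: 10:30–12:00, 16:45–18:00.
Jamal ∩ Sven ∩ Viktor: 10:30–12:00, 16:45–18:00.
Jamal ∩ Sven ∩ Viktor ∩ Oren: 11:00–11:45, 17:15–18:00.
Common window lengths: 45, 45 min; longest is 45.

45 minutes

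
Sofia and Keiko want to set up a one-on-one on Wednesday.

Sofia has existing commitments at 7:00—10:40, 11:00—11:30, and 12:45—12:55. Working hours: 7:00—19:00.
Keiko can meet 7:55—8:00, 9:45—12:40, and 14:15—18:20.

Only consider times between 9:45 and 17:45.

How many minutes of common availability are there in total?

Sofia free within 07:00–19:00: 10:40–11:00, 11:30–12:45, 12:55–19:00.
Sofia ∩ Keiko: 10:40–11:00, 11:30–12:40, 14:15–18:20.
Restricted to 09:45–17:45: 10:40–11:00, 11:30–12:40, 14:15–17:45.
Total common minutes: 20 + 70 + 210 = 300.

300 minutes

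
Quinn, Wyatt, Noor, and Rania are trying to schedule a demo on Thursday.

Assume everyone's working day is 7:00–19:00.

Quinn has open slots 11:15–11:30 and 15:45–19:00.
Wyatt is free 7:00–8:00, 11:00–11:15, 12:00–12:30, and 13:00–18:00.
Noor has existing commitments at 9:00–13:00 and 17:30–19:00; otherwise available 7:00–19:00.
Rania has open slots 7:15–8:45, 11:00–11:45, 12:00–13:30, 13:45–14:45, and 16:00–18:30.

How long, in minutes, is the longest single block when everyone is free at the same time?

90 minutes

Noor free within 07:00–19:00: 07:00–09:00, 13:00–17:30.
Quinn ∩ Wyatt: 15:45–18:00.
Quinn ∩ Wyatt ∩ Noor: 15:45–17:30.
Quinn ∩ Wyatt ∩ Noor ∩ Rania: 16:00–17:30.
Single common window of 90 minutes.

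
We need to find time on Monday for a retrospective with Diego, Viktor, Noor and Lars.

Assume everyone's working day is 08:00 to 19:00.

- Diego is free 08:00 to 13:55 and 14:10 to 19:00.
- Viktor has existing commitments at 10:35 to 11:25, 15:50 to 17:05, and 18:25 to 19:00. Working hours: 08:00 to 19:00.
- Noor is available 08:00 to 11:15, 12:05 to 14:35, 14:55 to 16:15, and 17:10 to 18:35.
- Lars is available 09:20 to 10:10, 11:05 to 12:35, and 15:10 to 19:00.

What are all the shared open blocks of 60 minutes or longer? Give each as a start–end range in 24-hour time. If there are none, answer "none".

Viktor free within 08:00–19:00: 08:00–10:35, 11:25–15:50, 17:05–18:25.
Diego ∩ Viktor: 08:00–10:35, 11:25–13:55, 14:10–15:50, 17:05–18:25.
Diego ∩ Viktor ∩ Noor: 08:00–10:35, 12:05–13:55, 14:10–14:35, 14:55–15:50, 17:10–18:25.
Diego ∩ Viktor ∩ Noor ∩ Lars: 09:20–10:10, 12:05–12:35, 15:10–15:50, 17:10–18:25.
Windows ≥ 60 min: 17:10–18:25.

17:10–18:25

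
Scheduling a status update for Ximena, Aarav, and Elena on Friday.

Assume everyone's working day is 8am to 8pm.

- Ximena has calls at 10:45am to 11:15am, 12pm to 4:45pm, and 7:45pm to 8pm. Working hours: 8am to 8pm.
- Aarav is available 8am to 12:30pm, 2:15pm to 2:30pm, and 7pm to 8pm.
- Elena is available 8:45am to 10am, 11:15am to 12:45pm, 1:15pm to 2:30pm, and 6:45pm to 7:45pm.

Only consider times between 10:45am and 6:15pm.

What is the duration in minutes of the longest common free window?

Ximena free within 08:00–20:00: 08:00–10:45, 11:15–12:00, 16:45–19:45.
Ximena ∩ Aarav: 08:00–10:45, 11:15–12:00, 19:00–19:45.
Ximena ∩ Aarav ∩ Elena: 08:45–10:00, 11:15–12:00, 19:00–19:45.
Restricted to 10:45–18:15: 11:15–12:00.
Single common window of 45 minutes.

45 minutes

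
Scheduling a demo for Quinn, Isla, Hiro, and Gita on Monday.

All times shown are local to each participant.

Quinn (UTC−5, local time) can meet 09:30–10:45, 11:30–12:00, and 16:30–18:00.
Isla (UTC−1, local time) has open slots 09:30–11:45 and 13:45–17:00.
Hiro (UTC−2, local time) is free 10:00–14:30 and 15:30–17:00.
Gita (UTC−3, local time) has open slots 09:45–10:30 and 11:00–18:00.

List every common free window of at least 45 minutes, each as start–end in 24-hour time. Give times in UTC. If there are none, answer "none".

Quinn → UTC: 14:30–15:45, 16:30–17:00, 21:30–23:00.
Isla → UTC: 10:30–12:45, 14:45–18:00.
Hiro → UTC: 12:00–16:30, 17:30–19:00.
Gita → UTC: 12:45–13:30, 14:00–21:00.
Quinn ∩ Isla: 14:45–15:45, 16:30–17:00.
Quinn ∩ Isla ∩ Hiro: 14:45–15:45.
Quinn ∩ Isla ∩ Hiro ∩ Gita: 14:45–15:45.
Windows ≥ 45 min: 14:45–15:45.

14:45–15:45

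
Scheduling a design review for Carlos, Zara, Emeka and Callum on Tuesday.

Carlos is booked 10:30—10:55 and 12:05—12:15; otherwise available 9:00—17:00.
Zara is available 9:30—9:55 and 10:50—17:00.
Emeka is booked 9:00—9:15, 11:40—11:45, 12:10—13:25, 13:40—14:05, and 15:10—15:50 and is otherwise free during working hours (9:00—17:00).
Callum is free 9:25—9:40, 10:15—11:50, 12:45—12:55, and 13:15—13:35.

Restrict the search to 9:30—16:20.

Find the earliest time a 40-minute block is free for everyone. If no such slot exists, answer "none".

Carlos free within 09:00–17:00: 09:00–10:30, 10:55–12:05, 12:15–17:00.
Emeka free within 09:00–17:00: 09:15–11:40, 11:45–12:10, 13:25–13:40, 14:05–15:10, 15:50–17:00.
Carlos ∩ Zara: 09:30–09:55, 10:55–12:05, 12:15–17:00.
Carlos ∩ Zara ∩ Emeka: 09:30–09:55, 10:55–11:40, 11:45–12:05, 13:25–13:40, 14:05–15:10, 15:50–17:00.
Carlos ∩ Zara ∩ Emeka ∩ Callum: 09:30–09:40, 10:55–11:40, 11:45–11:50, 13:25–13:35.
Restricted to 09:30–16:20: 09:30–09:40, 10:55–11:40, 11:45–11:50, 13:25–13:35.
Windows ≥ 40 min: 10:55–11:40.
Earliest such window starts at 10:55.

10:55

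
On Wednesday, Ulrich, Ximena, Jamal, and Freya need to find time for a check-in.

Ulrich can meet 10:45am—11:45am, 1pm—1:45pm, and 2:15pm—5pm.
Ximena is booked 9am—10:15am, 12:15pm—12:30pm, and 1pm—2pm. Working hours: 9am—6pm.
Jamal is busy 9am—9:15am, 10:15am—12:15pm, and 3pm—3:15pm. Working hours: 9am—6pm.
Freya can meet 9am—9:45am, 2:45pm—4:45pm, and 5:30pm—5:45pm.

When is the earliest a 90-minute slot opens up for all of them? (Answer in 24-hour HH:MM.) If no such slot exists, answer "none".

15:15

Ximena free within 09:00–18:00: 10:15–12:15, 12:30–13:00, 14:00–18:00.
Jamal free within 09:00–18:00: 09:15–10:15, 12:15–15:00, 15:15–18:00.
Ulrich ∩ Ximena: 10:45–11:45, 14:15–17:00.
Ulrich ∩ Ximena ∩ Jamal: 14:15–15:00, 15:15–17:00.
Ulrich ∩ Ximena ∩ Jamal ∩ Freya: 14:45–15:00, 15:15–16:45.
Windows ≥ 90 min: 15:15–16:45.
Earliest such window starts at 15:15.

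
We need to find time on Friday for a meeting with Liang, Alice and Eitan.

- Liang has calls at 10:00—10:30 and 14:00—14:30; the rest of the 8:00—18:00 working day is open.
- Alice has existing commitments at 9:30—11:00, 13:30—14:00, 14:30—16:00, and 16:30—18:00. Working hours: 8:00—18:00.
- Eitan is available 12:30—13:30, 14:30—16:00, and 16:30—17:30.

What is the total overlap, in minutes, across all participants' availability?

60 minutes

Liang free within 08:00–18:00: 08:00–10:00, 10:30–14:00, 14:30–18:00.
Alice free within 08:00–18:00: 08:00–09:30, 11:00–13:30, 14:00–14:30, 16:00–16:30.
Liang ∩ Alice: 08:00–09:30, 11:00–13:30, 16:00–16:30.
Liang ∩ Alice ∩ Eitan: 12:30–13:30.
Total common minutes: 60.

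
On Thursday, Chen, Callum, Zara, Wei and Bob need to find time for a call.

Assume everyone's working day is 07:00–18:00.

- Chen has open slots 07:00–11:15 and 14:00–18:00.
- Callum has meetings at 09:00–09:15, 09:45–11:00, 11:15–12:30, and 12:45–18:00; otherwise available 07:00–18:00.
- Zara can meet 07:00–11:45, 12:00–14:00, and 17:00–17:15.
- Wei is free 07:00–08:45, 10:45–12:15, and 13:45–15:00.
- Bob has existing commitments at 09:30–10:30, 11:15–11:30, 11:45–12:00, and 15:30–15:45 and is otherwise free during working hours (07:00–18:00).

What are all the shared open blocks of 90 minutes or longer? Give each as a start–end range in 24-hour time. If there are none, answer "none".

07:00–08:45

Callum free within 07:00–18:00: 07:00–09:00, 09:15–09:45, 11:00–11:15, 12:30–12:45.
Bob free within 07:00–18:00: 07:00–09:30, 10:30–11:15, 11:30–11:45, 12:00–15:30, 15:45–18:00.
Chen ∩ Callum: 07:00–09:00, 09:15–09:45, 11:00–11:15.
Chen ∩ Callum ∩ Zara: 07:00–09:00, 09:15–09:45, 11:00–11:15.
Chen ∩ Callum ∩ Zara ∩ Wei: 07:00–08:45, 11:00–11:15.
Chen ∩ Callum ∩ Zara ∩ Wei ∩ Bob: 07:00–08:45, 11:00–11:15.
Windows ≥ 90 min: 07:00–08:45.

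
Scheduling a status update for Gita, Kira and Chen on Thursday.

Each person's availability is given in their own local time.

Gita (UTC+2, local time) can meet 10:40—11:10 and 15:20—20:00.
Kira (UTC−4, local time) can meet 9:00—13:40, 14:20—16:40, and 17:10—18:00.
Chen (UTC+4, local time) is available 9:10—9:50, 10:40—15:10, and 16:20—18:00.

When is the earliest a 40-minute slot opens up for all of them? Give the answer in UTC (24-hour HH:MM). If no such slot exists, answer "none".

Gita → UTC: 08:40–09:10, 13:20–18:00.
Kira → UTC: 13:00–17:40, 18:20–20:40, 21:10–22:00.
Chen → UTC: 05:10–05:50, 06:40–11:10, 12:20–14:00.
Gita ∩ Kira: 13:20–17:40.
Gita ∩ Kira ∩ Chen: 13:20–14:00.
Windows ≥ 40 min: 13:20–14:00.
Earliest such window starts at 13:20.

13:20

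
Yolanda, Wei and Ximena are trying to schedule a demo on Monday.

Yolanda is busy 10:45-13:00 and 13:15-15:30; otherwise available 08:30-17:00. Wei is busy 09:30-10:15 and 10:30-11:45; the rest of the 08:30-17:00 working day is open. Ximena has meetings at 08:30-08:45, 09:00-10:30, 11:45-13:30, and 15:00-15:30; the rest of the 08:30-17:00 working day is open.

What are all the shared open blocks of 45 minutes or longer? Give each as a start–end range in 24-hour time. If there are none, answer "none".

15:30–17:00

Yolanda free within 08:30–17:00: 08:30–10:45, 13:00–13:15, 15:30–17:00.
Wei free within 08:30–17:00: 08:30–09:30, 10:15–10:30, 11:45–17:00.
Ximena free within 08:30–17:00: 08:45–09:00, 10:30–11:45, 13:30–15:00, 15:30–17:00.
Yolanda ∩ Wei: 08:30–09:30, 10:15–10:30, 13:00–13:15, 15:30–17:00.
Yolanda ∩ Wei ∩ Ximena: 08:45–09:00, 15:30–17:00.
Windows ≥ 45 min: 15:30–17:00.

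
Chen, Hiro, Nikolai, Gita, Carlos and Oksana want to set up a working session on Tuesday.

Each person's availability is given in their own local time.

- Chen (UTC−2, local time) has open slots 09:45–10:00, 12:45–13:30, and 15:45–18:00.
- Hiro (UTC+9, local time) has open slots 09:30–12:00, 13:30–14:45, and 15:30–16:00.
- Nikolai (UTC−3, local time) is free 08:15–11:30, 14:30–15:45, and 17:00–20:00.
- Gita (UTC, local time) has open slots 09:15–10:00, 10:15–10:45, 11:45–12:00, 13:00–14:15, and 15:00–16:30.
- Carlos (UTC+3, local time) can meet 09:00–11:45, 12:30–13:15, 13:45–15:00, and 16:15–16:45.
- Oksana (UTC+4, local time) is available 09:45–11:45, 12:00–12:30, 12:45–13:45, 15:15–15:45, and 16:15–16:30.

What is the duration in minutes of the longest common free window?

0 minutes

Chen → UTC: 11:45–12:00, 14:45–15:30, 17:45–20:00.
Hiro → UTC: 00:30–03:00, 04:30–05:45, 06:30–07:00.
Nikolai → UTC: 11:15–14:30, 17:30–18:45, 20:00–23:00.
Gita → UTC: 09:15–10:00, 10:15–10:45, 11:45–12:00, 13:00–14:15, 15:00–16:30.
Carlos → UTC: 06:00–08:45, 09:30–10:15, 10:45–12:00, 13:15–13:45.
Oksana → UTC: 05:45–07:45, 08:00–08:30, 08:45–09:45, 11:15–11:45, 12:15–12:30.
Chen ∩ Hiro: (none).
Chen ∩ Hiro ∩ Nikolai: (none).
Chen ∩ Hiro ∩ Nikolai ∩ Gita: (none).
Chen ∩ Hiro ∩ Nikolai ∩ Gita ∩ Carlos: (none).
Chen ∩ Hiro ∩ Nikolai ∩ Gita ∩ Carlos ∩ Oksana: (none).
No common window.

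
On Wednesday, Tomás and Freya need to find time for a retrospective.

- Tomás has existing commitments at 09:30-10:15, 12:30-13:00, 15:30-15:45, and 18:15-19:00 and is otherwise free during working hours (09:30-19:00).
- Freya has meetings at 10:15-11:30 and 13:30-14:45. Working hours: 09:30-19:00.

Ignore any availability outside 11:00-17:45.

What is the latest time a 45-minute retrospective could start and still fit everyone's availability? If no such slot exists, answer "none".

Tomás free within 09:30–19:00: 10:15–12:30, 13:00–15:30, 15:45–18:15.
Freya free within 09:30–19:00: 09:30–10:15, 11:30–13:30, 14:45–19:00.
Tomás ∩ Freya: 11:30–12:30, 13:00–13:30, 14:45–15:30, 15:45–18:15.
Restricted to 11:00–17:45: 11:30–12:30, 13:00–13:30, 14:45–15:30, 15:45–17:45.
Windows ≥ 45 min: 11:30–12:30, 14:45–15:30, 15:45–17:45.
Latest start in the last window 15:45–17:45 is 17:45 − 45 min = 17:00.

17:00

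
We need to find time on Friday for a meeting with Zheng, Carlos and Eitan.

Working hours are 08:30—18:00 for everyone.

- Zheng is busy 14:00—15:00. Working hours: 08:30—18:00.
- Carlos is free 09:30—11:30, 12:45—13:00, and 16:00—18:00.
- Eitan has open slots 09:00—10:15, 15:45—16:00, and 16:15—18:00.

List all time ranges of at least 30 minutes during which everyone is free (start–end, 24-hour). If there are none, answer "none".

Zheng free within 08:30–18:00: 08:30–14:00, 15:00–18:00.
Zheng ∩ Carlos: 09:30–11:30, 12:45–13:00, 16:00–18:00.
Zheng ∩ Carlos ∩ Eitan: 09:30–10:15, 16:15–18:00.
Windows ≥ 30 min: 09:30–10:15, 16:15–18:00.

09:30–10:15, 16:15–18:00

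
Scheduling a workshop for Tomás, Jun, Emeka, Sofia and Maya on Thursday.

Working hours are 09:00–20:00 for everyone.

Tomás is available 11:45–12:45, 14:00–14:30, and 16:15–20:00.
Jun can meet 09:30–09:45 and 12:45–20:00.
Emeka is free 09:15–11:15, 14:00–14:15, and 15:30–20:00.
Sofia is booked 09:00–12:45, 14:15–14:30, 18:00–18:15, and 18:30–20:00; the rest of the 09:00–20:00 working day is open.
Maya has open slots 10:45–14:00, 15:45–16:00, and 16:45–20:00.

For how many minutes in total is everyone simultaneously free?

90 minutes

Sofia free within 09:00–20:00: 12:45–14:15, 14:30–18:00, 18:15–18:30.
Tomás ∩ Jun: 14:00–14:30, 16:15–20:00.
Tomás ∩ Jun ∩ Emeka: 14:00–14:15, 16:15–20:00.
Tomás ∩ Jun ∩ Emeka ∩ Sofia: 14:00–14:15, 16:15–18:00, 18:15–18:30.
Tomás ∩ Jun ∩ Emeka ∩ Sofia ∩ Maya: 16:45–18:00, 18:15–18:30.
Total common minutes: 75 + 15 = 90.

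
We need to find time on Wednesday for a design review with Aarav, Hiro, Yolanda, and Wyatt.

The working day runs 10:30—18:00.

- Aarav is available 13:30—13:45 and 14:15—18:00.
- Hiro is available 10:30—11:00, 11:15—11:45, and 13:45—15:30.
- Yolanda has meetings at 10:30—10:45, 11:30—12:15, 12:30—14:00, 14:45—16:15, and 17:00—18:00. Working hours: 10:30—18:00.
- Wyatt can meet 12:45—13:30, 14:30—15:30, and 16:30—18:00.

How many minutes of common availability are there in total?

15 minutes

Yolanda free within 10:30–18:00: 10:45–11:30, 12:15–12:30, 14:00–14:45, 16:15–17:00.
Aarav ∩ Hiro: 14:15–15:30.
Aarav ∩ Hiro ∩ Yolanda: 14:15–14:45.
Aarav ∩ Hiro ∩ Yolanda ∩ Wyatt: 14:30–14:45.
Total common minutes: 15.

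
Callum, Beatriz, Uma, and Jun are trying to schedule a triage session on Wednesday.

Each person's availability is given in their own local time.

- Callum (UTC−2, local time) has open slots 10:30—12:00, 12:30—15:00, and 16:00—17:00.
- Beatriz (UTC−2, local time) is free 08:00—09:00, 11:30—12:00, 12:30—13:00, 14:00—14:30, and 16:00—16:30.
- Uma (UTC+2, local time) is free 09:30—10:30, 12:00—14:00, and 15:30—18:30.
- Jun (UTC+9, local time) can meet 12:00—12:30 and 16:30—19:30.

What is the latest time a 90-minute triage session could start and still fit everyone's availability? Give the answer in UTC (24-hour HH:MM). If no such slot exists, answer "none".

Callum → UTC: 12:30–14:00, 14:30–17:00, 18:00–19:00.
Beatriz → UTC: 10:00–11:00, 13:30–14:00, 14:30–15:00, 16:00–16:30, 18:00–18:30.
Uma → UTC: 07:30–08:30, 10:00–12:00, 13:30–16:30.
Jun → UTC: 03:00–03:30, 07:30–10:30.
Callum ∩ Beatriz: 13:30–14:00, 14:30–15:00, 16:00–16:30, 18:00–18:30.
Callum ∩ Beatriz ∩ Uma: 13:30–14:00, 14:30–15:00, 16:00–16:30.
Callum ∩ Beatriz ∩ Uma ∩ Jun: (none).
Windows ≥ 90 min: (none).

none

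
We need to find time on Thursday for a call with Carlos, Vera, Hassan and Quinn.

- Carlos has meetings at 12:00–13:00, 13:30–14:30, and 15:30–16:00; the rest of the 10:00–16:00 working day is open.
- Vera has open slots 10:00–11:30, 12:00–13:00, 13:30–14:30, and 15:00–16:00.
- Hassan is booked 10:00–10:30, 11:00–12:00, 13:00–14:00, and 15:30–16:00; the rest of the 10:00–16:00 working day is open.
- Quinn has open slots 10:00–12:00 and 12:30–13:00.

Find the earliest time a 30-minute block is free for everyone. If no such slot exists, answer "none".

Carlos free within 10:00–16:00: 10:00–12:00, 13:00–13:30, 14:30–15:30.
Hassan free within 10:00–16:00: 10:30–11:00, 12:00–13:00, 14:00–15:30.
Carlos ∩ Vera: 10:00–11:30, 15:00–15:30.
Carlos ∩ Vera ∩ Hassan: 10:30–11:00, 15:00–15:30.
Carlos ∩ Vera ∩ Hassan ∩ Quinn: 10:30–11:00.
Windows ≥ 30 min: 10:30–11:00.
Earliest such window starts at 10:30.

10:30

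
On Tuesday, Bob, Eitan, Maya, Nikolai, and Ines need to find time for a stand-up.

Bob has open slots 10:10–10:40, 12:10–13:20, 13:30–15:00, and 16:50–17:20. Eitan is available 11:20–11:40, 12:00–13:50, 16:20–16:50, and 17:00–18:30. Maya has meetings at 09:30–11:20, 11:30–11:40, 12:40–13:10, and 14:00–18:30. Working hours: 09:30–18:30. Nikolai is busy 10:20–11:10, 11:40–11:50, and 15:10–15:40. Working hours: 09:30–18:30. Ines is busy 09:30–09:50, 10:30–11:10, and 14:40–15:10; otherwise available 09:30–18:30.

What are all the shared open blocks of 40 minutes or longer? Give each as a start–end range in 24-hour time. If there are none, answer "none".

Maya free within 09:30–18:30: 11:20–11:30, 11:40–12:40, 13:10–14:00.
Nikolai free within 09:30–18:30: 09:30–10:20, 11:10–11:40, 11:50–15:10, 15:40–18:30.
Ines free within 09:30–18:30: 09:50–10:30, 11:10–14:40, 15:10–18:30.
Bob ∩ Eitan: 12:10–13:20, 13:30–13:50, 17:00–17:20.
Bob ∩ Eitan ∩ Maya: 12:10–12:40, 13:10–13:20, 13:30–13:50.
Bob ∩ Eitan ∩ Maya ∩ Nikolai: 12:10–12:40, 13:10–13:20, 13:30–13:50.
Bob ∩ Eitan ∩ Maya ∩ Nikolai ∩ Ines: 12:10–12:40, 13:10–13:20, 13:30–13:50.
Windows ≥ 40 min: (none).

none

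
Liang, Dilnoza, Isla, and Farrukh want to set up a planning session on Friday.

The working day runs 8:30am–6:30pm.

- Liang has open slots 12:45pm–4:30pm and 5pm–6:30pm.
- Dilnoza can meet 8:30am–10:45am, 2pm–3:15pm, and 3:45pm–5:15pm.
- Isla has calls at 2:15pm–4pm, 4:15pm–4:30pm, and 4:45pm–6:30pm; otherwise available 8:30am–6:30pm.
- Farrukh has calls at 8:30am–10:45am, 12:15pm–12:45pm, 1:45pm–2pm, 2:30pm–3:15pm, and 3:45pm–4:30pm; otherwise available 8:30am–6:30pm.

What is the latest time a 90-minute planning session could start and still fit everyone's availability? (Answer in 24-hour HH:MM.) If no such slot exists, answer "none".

none

Isla free within 08:30–18:30: 08:30–14:15, 16:00–16:15, 16:30–16:45.
Farrukh free within 08:30–18:30: 10:45–12:15, 12:45–13:45, 14:00–14:30, 15:15–15:45, 16:30–18:30.
Liang ∩ Dilnoza: 14:00–15:15, 15:45–16:30, 17:00–17:15.
Liang ∩ Dilnoza ∩ Isla: 14:00–14:15, 16:00–16:15.
Liang ∩ Dilnoza ∩ Isla ∩ Farrukh: 14:00–14:15.
Windows ≥ 90 min: (none).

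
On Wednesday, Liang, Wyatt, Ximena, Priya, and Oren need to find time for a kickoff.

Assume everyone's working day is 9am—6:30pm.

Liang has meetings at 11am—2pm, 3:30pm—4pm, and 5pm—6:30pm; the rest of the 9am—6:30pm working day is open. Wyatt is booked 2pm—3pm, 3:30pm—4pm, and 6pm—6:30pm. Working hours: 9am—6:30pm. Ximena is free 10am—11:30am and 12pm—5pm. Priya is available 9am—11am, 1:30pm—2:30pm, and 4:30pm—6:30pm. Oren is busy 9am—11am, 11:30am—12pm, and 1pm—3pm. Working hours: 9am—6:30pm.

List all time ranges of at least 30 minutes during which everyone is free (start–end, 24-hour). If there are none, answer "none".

Liang free within 09:00–18:30: 09:00–11:00, 14:00–15:30, 16:00–17:00.
Wyatt free within 09:00–18:30: 09:00–14:00, 15:00–15:30, 16:00–18:00.
Oren free within 09:00–18:30: 11:00–11:30, 12:00–13:00, 15:00–18:30.
Liang ∩ Wyatt: 09:00–11:00, 15:00–15:30, 16:00–17:00.
Liang ∩ Wyatt ∩ Ximena: 10:00–11:00, 15:00–15:30, 16:00–17:00.
Liang ∩ Wyatt ∩ Ximena ∩ Priya: 10:00–11:00, 16:30–17:00.
Liang ∩ Wyatt ∩ Ximena ∩ Priya ∩ Oren: 16:30–17:00.
Windows ≥ 30 min: 16:30–17:00.

16:30–17:00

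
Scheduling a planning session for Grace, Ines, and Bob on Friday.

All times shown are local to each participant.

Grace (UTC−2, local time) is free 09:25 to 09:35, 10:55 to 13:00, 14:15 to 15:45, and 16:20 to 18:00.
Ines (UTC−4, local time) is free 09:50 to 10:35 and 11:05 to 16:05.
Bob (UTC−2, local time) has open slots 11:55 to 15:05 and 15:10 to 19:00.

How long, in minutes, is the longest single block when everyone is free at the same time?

100 minutes

Grace → UTC: 11:25–11:35, 12:55–15:00, 16:15–17:45, 18:20–20:00.
Ines → UTC: 13:50–14:35, 15:05–20:05.
Bob → UTC: 13:55–17:05, 17:10–21:00.
Grace ∩ Ines: 13:50–14:35, 16:15–17:45, 18:20–20:00.
Grace ∩ Ines ∩ Bob: 13:55–14:35, 16:15–17:05, 17:10–17:45, 18:20–20:00.
Common window lengths: 40, 50, 35, 100 min; longest is 100.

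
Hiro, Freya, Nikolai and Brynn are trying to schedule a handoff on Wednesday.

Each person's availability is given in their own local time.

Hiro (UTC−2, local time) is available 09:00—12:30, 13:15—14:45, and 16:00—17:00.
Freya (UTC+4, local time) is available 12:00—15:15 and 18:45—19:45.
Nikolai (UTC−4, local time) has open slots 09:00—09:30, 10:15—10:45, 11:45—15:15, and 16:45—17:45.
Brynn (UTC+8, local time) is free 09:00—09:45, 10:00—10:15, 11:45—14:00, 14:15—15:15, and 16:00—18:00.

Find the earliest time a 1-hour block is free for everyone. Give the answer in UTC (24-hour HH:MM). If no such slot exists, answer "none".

none

Hiro → UTC: 11:00–14:30, 15:15–16:45, 18:00–19:00.
Freya → UTC: 08:00–11:15, 14:45–15:45.
Nikolai → UTC: 13:00–13:30, 14:15–14:45, 15:45–19:15, 20:45–21:45.
Brynn → UTC: 01:00–01:45, 02:00–02:15, 03:45–06:00, 06:15–07:15, 08:00–10:00.
Hiro ∩ Freya: 11:00–11:15, 15:15–15:45.
Hiro ∩ Freya ∩ Nikolai: (none).
Hiro ∩ Freya ∩ Nikolai ∩ Brynn: (none).
Windows ≥ 60 min: (none).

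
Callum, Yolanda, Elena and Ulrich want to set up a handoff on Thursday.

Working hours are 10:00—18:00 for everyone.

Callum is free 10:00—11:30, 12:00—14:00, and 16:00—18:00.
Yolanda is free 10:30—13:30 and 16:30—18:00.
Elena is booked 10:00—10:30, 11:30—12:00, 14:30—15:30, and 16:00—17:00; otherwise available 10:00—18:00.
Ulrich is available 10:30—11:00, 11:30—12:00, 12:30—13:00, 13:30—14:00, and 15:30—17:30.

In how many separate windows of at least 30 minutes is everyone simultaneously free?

Elena free within 10:00–18:00: 10:30–11:30, 12:00–14:30, 15:30–16:00, 17:00–18:00.
Callum ∩ Yolanda: 10:30–11:30, 12:00–13:30, 16:30–18:00.
Callum ∩ Yolanda ∩ Elena: 10:30–11:30, 12:00–13:30, 17:00–18:00.
Callum ∩ Yolanda ∩ Elena ∩ Ulrich: 10:30–11:00, 12:30–13:00, 17:00–17:30.
Windows ≥ 30 min: 10:30–11:00, 12:30–13:00, 17:00–17:30.
That's 3 windows.

3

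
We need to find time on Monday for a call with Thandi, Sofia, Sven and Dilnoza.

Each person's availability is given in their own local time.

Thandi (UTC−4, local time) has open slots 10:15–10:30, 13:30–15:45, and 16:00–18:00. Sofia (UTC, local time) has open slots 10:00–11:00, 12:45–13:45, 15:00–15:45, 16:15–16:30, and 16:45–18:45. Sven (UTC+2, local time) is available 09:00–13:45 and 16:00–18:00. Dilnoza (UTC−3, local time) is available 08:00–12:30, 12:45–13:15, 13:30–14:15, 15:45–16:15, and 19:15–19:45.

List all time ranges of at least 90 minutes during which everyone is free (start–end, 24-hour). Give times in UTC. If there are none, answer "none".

Thandi → UTC: 14:15–14:30, 17:30–19:45, 20:00–22:00.
Sofia → UTC: 10:00–11:00, 12:45–13:45, 15:00–15:45, 16:15–16:30, 16:45–18:45.
Sven → UTC: 07:00–11:45, 14:00–16:00.
Dilnoza → UTC: 11:00–15:30, 15:45–16:15, 16:30–17:15, 18:45–19:15, 22:15–22:45.
Thandi ∩ Sofia: 17:30–18:45.
Thandi ∩ Sofia ∩ Sven: (none).
Thandi ∩ Sofia ∩ Sven ∩ Dilnoza: (none).
Windows ≥ 90 min: (none).

none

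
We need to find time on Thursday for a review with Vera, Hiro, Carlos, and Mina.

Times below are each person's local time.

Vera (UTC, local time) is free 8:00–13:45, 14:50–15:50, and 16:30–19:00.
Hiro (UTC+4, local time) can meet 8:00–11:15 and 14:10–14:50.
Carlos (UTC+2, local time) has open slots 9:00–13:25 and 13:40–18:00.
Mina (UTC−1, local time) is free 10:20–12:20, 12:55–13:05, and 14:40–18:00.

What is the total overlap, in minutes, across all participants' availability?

0 minutes

Vera → UTC: 08:00–13:45, 14:50–15:50, 16:30–19:00.
Hiro → UTC: 04:00–07:15, 10:10–10:50.
Carlos → UTC: 07:00–11:25, 11:40–16:00.
Mina → UTC: 11:20–13:20, 13:55–14:05, 15:40–19:00.
Vera ∩ Hiro: 10:10–10:50.
Vera ∩ Hiro ∩ Carlos: 10:10–10:50.
Vera ∩ Hiro ∩ Carlos ∩ Mina: (none).
Total common minutes: 0.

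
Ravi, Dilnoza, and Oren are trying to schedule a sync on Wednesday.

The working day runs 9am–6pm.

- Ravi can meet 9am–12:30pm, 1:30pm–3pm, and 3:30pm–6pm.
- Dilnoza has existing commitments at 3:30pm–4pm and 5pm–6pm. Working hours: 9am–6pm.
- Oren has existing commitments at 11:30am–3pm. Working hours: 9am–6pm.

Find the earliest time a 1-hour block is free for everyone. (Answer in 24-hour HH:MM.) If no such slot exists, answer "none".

09:00

Dilnoza free within 09:00–18:00: 09:00–15:30, 16:00–17:00.
Oren free within 09:00–18:00: 09:00–11:30, 15:00–18:00.
Ravi ∩ Dilnoza: 09:00–12:30, 13:30–15:00, 16:00–17:00.
Ravi ∩ Dilnoza ∩ Oren: 09:00–11:30, 16:00–17:00.
Windows ≥ 60 min: 09:00–11:30, 16:00–17:00.
Earliest such window starts at 09:00.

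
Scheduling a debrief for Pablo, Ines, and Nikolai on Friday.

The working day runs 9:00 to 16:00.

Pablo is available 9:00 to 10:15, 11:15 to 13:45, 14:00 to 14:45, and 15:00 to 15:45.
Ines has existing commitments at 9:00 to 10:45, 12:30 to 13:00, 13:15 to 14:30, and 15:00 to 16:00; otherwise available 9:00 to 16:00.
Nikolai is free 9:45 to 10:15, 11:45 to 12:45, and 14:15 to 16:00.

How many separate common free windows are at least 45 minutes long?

Ines free within 09:00–16:00: 10:45–12:30, 13:00–13:15, 14:30–15:00.
Pablo ∩ Ines: 11:15–12:30, 13:00–13:15, 14:30–14:45.
Pablo ∩ Ines ∩ Nikolai: 11:45–12:30, 14:30–14:45.
Windows ≥ 45 min: 11:45–12:30.
That's 1 window.

1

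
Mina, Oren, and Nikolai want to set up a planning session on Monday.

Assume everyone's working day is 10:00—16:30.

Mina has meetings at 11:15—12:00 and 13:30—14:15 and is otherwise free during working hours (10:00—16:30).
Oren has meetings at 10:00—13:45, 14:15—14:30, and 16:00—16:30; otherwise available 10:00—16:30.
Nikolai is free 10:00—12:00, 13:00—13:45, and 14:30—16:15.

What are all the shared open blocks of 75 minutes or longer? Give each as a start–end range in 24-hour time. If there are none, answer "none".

14:30–16:00

Mina free within 10:00–16:30: 10:00–11:15, 12:00–13:30, 14:15–16:30.
Oren free within 10:00–16:30: 13:45–14:15, 14:30–16:00.
Mina ∩ Oren: 14:30–16:00.
Mina ∩ Oren ∩ Nikolai: 14:30–16:00.
Windows ≥ 75 min: 14:30–16:00.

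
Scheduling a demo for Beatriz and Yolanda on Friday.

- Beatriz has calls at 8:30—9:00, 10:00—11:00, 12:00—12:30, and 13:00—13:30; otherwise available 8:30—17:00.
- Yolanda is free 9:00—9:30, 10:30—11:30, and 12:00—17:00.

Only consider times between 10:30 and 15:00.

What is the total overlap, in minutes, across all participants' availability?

Beatriz free within 08:30–17:00: 09:00–10:00, 11:00–12:00, 12:30–13:00, 13:30–17:00.
Beatriz ∩ Yolanda: 09:00–09:30, 11:00–11:30, 12:30–13:00, 13:30–17:00.
Restricted to 10:30–15:00: 11:00–11:30, 12:30–13:00, 13:30–15:00.
Total common minutes: 30 + 30 + 90 = 150.

150 minutes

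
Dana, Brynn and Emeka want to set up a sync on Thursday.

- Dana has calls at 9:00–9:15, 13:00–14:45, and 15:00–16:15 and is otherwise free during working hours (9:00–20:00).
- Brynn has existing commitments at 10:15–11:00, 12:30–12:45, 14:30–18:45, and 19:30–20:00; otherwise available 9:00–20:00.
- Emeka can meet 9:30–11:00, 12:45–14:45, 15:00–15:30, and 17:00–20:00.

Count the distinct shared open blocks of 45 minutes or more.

Dana free within 09:00–20:00: 09:15–13:00, 14:45–15:00, 16:15–20:00.
Brynn free within 09:00–20:00: 09:00–10:15, 11:00–12:30, 12:45–14:30, 18:45–19:30.
Dana ∩ Brynn: 09:15–10:15, 11:00–12:30, 12:45–13:00, 18:45–19:30.
Dana ∩ Brynn ∩ Emeka: 09:30–10:15, 12:45–13:00, 18:45–19:30.
Windows ≥ 45 min: 09:30–10:15, 18:45–19:30.
That's 2 windows.

2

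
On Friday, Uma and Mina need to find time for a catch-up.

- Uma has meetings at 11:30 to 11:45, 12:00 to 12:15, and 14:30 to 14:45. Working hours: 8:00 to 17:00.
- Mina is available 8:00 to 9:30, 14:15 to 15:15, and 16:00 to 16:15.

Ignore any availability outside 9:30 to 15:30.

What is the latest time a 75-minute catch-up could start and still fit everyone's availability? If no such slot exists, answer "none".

Uma free within 08:00–17:00: 08:00–11:30, 11:45–12:00, 12:15–14:30, 14:45–17:00.
Uma ∩ Mina: 08:00–09:30, 14:15–14:30, 14:45–15:15, 16:00–16:15.
Restricted to 09:30–15:30: 14:15–14:30, 14:45–15:15.
Windows ≥ 75 min: (none).

none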